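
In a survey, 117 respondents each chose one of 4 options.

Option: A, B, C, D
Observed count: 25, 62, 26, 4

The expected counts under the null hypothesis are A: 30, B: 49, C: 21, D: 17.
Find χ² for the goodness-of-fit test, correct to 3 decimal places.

15.414

χ² = (25−30)²/30 + (62−49)²/49 + (26−21)²/21 + (4−17)²/17
   = 0.8333 + 3.4490 + 1.1905 + 9.9412
Sum = 15.414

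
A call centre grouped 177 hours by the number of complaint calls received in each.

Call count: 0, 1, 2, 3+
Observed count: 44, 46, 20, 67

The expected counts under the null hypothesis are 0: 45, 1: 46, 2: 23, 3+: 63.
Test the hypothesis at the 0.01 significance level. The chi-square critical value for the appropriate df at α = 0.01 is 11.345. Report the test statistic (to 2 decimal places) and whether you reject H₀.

χ² = (44−45)²/45 + (46−46)²/46 + (20−23)²/23 + (67−63)²/63
   = 0.022 + 0.000 + 0.391 + 0.254
Sum = 0.67
df = 3. Since 0.67 < 11.345, we do not reject H₀.

0.67; do not reject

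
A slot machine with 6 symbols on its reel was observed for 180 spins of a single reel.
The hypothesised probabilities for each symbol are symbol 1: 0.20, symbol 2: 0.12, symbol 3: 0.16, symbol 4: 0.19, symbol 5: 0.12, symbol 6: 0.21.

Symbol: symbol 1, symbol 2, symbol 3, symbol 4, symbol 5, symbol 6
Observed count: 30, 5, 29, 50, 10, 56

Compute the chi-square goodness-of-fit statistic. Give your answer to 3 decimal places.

36.051

Expected counts E_i = n·p_i: 180×0.20 = 36, 180×0.12 = 21.6, 180×0.16 = 28.8, 180×0.19 = 34.2, 180×0.12 = 21.6, 180×0.21 = 37.8.
symbol 1: (30 − 36)²/36 = 36/36 = 1.0000
symbol 2: (5 − 21.6)²/21.6 = 275.56/21.6 = 12.7574
symbol 3: (29 − 28.8)²/28.8 = 0.04/28.8 = 0.0014
symbol 4: (50 − 34.2)²/34.2 = 249.64/34.2 = 7.2994
symbol 5: (10 − 21.6)²/21.6 = 134.56/21.6 = 6.2296
symbol 6: (56 − 37.8)²/37.8 = 331.24/37.8 = 8.7630
Sum = 36.051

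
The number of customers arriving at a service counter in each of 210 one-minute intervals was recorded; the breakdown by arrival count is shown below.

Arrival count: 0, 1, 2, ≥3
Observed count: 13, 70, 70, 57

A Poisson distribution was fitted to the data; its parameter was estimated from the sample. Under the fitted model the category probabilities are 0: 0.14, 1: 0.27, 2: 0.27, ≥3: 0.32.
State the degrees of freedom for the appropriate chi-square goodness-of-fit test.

2

There are k = 4 categories and 1 parameter estimated from the data, so df = 4 − 1 − 1 = 2.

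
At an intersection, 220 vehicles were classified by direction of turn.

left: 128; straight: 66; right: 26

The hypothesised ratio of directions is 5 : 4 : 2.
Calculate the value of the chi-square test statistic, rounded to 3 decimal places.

15.190

Ratio total = 11. Expected counts: 220×5/11 = 100, 220×4/11 = 80, 220×2/11 = 40.
left: (128 − 100)²/100 = 784/100 = 7.8400
straight: (66 − 80)²/80 = 196/80 = 2.4500
right: (26 − 40)²/40 = 196/40 = 4.9000
Sum = 15.190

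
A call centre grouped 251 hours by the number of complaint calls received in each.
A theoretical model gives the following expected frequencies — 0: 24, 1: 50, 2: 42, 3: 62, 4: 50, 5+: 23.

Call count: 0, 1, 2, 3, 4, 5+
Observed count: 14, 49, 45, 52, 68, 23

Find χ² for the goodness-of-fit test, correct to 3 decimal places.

12.494

0: (14 − 24)²/24 = 100/24 = 4.1667
1: (49 − 50)²/50 = 1/50 = 0.0200
2: (45 − 42)²/42 = 9/42 = 0.2143
3: (52 − 62)²/62 = 100/62 = 1.6129
4: (68 − 50)²/50 = 324/50 = 6.4800
5+: (23 − 23)²/23 = 0/23 = 0.0000
Sum = 12.494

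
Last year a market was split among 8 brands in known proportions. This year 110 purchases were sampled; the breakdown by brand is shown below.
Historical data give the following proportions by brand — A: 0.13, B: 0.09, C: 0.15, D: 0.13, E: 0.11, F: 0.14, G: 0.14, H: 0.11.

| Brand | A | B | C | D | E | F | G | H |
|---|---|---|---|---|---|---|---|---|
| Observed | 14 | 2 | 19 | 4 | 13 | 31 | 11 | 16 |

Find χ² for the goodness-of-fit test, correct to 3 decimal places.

Expected counts E_i = n·p_i: 110×0.13 = 14.3, 110×0.09 = 9.9, 110×0.15 = 16.5, 110×0.13 = 14.3, 110×0.11 = 12.1, 110×0.14 = 15.4, 110×0.14 = 15.4, 110×0.11 = 12.1.
cat         O        E   (O−E)²/E
A          14     14.3     0.0063
B           2      9.9     6.3040
C          19     16.5     0.3788
D           4     14.3     7.4189
E          13     12.1     0.0669
F          31     15.4    15.8026
G          11     15.4     1.2571
H          16     12.1     1.2570
Sum = 32.492

32.492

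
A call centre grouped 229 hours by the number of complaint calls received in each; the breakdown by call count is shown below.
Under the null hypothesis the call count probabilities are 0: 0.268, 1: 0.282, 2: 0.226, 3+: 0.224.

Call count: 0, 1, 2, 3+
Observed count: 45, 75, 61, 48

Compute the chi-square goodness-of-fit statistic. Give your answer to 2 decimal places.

Expected counts E_i = n·p_i: 229×0.268 = 61.372, 229×0.282 = 64.578, 229×0.226 = 51.754, 229×0.224 = 51.296.
cat         O        E   (O−E)²/E
0          45   61.372      4.368
1          75   64.578      1.682
2          61   51.754      1.652
3+         48   51.296      0.212
Sum = 7.91

7.91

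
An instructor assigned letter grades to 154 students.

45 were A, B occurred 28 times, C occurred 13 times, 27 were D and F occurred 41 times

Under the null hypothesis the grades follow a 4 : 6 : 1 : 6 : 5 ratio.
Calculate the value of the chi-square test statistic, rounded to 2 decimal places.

Ratio total = 22. Expected counts: 154×4/22 = 28, 154×6/22 = 42, 154×1/22 = 7, 154×6/22 = 42, 154×5/22 = 35.
χ² = (45−28)²/28 + (28−42)²/42 + (13−7)²/7 + (27−42)²/42 + (41−35)²/35
   = 10.321 + 4.667 + 5.143 + 5.357 + 1.029
Sum = 26.52

26.52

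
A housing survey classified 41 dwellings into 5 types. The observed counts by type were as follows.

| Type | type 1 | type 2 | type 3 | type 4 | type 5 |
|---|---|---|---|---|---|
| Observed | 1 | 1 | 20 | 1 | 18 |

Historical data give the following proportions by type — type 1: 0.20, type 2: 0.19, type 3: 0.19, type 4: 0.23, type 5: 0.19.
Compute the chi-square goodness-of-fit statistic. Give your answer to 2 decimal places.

52.30

Expected counts E_i = n·p_i: 41×0.20 = 8.2, 41×0.19 = 7.79, 41×0.19 = 7.79, 41×0.23 = 9.43, 41×0.19 = 7.79.
type 1: (1 − 8.2)²/8.2 = 51.84/8.2 = 6.322
type 2: (1 − 7.79)²/7.79 = 46.1041/7.79 = 5.918
type 3: (20 − 7.79)²/7.79 = 149.0841/7.79 = 19.138
type 4: (1 − 9.43)²/9.43 = 71.0649/9.43 = 7.536
type 5: (18 − 7.79)²/7.79 = 104.2441/7.79 = 13.382
Sum = 52.30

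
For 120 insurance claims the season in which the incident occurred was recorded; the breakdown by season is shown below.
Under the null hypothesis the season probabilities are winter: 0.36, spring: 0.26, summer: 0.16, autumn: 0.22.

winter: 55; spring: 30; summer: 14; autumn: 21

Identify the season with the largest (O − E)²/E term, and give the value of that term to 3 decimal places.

Expected counts E_i = n·p_i: 120×0.36 = 43.2, 120×0.26 = 31.2, 120×0.16 = 19.2, 120×0.22 = 26.4.
χ² = (55−43.2)²/43.2 + (30−31.2)²/31.2 + (14−19.2)²/19.2 + (21−26.4)²/26.4
   = 3.2231 + 0.0462 + 1.4083 + 1.1045
The largest term is for winter: 3.223.

winter, 3.223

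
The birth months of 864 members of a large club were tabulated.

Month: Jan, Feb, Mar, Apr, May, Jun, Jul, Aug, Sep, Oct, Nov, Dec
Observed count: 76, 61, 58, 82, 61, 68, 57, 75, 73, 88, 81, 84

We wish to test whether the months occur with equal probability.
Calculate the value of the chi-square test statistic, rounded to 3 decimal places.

Under H₀ each category has probability 1/12, so each expected count is 864/12 = 72.
Jan: (76 − 72)²/72 = 16/72 = 0.2222
Feb: (61 − 72)²/72 = 121/72 = 1.6806
Mar: (58 − 72)²/72 = 196/72 = 2.7222
Apr: (82 − 72)²/72 = 100/72 = 1.3889
May: (61 − 72)²/72 = 121/72 = 1.6806
Jun: (68 − 72)²/72 = 16/72 = 0.2222
Jul: (57 − 72)²/72 = 225/72 = 3.1250
Aug: (75 − 72)²/72 = 9/72 = 0.1250
Sep: (73 − 72)²/72 = 1/72 = 0.0139
Oct: (88 − 72)²/72 = 256/72 = 3.5556
Nov: (81 − 72)²/72 = 81/72 = 1.1250
Dec: (84 − 72)²/72 = 144/72 = 2.0000
Sum = 17.861

17.861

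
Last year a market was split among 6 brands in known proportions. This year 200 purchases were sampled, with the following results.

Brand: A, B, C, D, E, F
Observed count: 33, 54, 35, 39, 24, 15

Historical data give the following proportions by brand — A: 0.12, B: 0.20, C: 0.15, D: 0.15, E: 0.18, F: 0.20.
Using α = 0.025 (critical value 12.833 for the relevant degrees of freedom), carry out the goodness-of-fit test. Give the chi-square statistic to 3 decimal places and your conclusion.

31.433; reject

Expected counts E_i = n·p_i: 200×0.12 = 24, 200×0.20 = 40, 200×0.15 = 30, 200×0.15 = 30, 200×0.18 = 36, 200×0.20 = 40.
χ² = (33−24)²/24 + (54−40)²/40 + (35−30)²/30 + (39−30)²/30 + (24−36)²/36 + (15−40)²/40
   = 3.3750 + 4.9000 + 0.8333 + 2.7000 + 4.0000 + 15.6250
Sum = 31.433
df = 5. Since 31.433 > 12.833, we reject H₀.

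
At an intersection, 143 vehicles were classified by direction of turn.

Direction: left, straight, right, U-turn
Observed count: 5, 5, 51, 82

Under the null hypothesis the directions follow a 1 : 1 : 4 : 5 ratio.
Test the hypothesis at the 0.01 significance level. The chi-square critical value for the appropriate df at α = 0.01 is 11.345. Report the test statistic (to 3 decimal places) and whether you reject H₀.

Ratio total = 11. Expected counts: 143×1/11 = 13, 143×1/11 = 13, 143×4/11 = 52, 143×5/11 = 65.
cat           O        E   (O−E)²/E
left          5       13     4.9231
straight      5       13     4.9231
right        51       52     0.0192
U-turn       82       65     4.4462
Sum = 14.312
df = 3. Since 14.312 > 11.345, we reject H₀.

14.312; reject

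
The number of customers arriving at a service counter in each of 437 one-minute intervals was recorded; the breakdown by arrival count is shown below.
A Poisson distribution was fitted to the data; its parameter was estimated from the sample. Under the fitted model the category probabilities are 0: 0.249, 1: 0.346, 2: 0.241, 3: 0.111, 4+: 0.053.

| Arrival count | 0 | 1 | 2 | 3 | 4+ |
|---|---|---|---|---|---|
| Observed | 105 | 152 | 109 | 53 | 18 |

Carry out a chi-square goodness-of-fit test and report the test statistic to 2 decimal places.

Expected counts E_i = n·p_i: 437×0.249 = 108.813, 437×0.346 = 151.202, 437×0.241 = 105.317, 437×0.111 = 48.507, 437×0.053 = 23.161.
cat         O        E   (O−E)²/E
0         105  108.813      0.134
1         152  151.202      0.004
2         109  105.317      0.129
3          53   48.507      0.416
4+         18   23.161      1.150
Sum = 1.83

1.83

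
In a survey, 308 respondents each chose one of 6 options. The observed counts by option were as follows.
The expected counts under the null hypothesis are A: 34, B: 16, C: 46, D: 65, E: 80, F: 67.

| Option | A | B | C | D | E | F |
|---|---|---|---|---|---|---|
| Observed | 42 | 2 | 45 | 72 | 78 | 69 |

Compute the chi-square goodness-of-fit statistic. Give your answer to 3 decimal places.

cat         O        E   (O−E)²/E
A          42       34     1.8824
B           2       16    12.2500
C          45       46     0.0217
D          72       65     0.7538
E          78       80     0.0500
F          69       67     0.0597
Sum = 15.018

15.018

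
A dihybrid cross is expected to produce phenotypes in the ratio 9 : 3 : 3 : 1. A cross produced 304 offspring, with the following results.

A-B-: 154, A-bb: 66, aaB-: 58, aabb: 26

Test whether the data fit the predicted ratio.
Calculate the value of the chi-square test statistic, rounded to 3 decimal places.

Ratio total = 16. Expected counts: 304×9/16 = 171, 304×3/16 = 57, 304×3/16 = 57, 304×1/16 = 19.
χ² = (154−171)²/171 + (66−57)²/57 + (58−57)²/57 + (26−19)²/19
   = 1.6901 + 1.4211 + 0.0175 + 2.5789
Sum = 5.708

5.708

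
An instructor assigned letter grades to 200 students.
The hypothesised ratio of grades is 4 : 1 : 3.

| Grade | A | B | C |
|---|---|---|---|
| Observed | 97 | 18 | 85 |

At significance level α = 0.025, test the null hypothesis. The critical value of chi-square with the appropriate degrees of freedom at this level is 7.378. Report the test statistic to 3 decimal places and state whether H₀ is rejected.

3.383; do not reject

Ratio total = 8. Expected counts: 200×4/8 = 100, 200×1/8 = 25, 200×3/8 = 75.
cat         O        E   (O−E)²/E
A          97      100     0.0900
B          18       25     1.9600
C          85       75     1.3333
Sum = 3.383
df = 2. Since 3.383 < 7.378, we do not reject H₀.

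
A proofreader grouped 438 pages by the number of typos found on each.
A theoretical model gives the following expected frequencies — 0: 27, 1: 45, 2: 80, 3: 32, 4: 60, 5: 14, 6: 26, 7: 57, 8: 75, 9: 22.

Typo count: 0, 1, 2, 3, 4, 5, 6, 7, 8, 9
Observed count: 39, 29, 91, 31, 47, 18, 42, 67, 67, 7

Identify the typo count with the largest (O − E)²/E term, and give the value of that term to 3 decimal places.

9, 10.227

cat         O        E   (O−E)²/E
0          39       27     5.3333
1          29       45     5.6889
2          91       80     1.5125
3          31       32     0.0313
4          47       60     2.8167
5          18       14     1.1429
6          42       26     9.8462
7          67       57     1.7544
8          67       75     0.8533
9           7       22    10.2273
The largest term is for 9: 10.227.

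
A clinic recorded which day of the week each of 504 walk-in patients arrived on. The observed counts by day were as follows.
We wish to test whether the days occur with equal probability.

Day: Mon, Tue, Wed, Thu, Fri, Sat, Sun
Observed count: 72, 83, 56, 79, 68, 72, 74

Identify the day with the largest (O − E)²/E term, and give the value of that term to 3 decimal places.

Wed, 3.556

Expected count for each of the 7 categories: 504/7 = 72.
Mon: (72 − 72)²/72 = 0/72 = 0.0000
Tue: (83 − 72)²/72 = 121/72 = 1.6806
Wed: (56 − 72)²/72 = 256/72 = 3.5556
Thu: (79 − 72)²/72 = 49/72 = 0.6806
Fri: (68 − 72)²/72 = 16/72 = 0.2222
Sat: (72 − 72)²/72 = 0/72 = 0.0000
Sun: (74 − 72)²/72 = 4/72 = 0.0556
The largest term is for Wed: 3.556.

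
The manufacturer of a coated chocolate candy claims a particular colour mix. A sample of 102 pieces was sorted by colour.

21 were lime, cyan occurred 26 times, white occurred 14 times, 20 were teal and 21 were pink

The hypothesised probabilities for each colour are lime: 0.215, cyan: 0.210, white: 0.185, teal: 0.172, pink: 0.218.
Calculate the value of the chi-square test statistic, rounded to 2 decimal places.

2.69

Expected counts E_i = n·p_i: 102×0.215 = 21.93, 102×0.210 = 21.42, 102×0.185 = 18.87, 102×0.172 = 17.544, 102×0.218 = 22.236.
lime: (21 − 21.93)²/21.93 = 0.8649/21.93 = 0.039
cyan: (26 − 21.42)²/21.42 = 20.9764/21.42 = 0.979
white: (14 − 18.87)²/18.87 = 23.7169/18.87 = 1.257
teal: (20 − 17.544)²/17.544 = 6.031936/17.544 = 0.344
pink: (21 − 22.236)²/22.236 = 1.527696/22.236 = 0.069
Sum = 2.69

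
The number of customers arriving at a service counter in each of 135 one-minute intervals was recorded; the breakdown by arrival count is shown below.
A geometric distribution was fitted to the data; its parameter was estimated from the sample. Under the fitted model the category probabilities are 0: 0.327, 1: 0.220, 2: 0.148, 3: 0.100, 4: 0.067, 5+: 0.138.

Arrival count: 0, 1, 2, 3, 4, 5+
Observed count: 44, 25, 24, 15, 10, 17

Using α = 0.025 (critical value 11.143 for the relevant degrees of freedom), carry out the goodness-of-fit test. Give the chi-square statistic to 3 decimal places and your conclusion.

1.963; do not reject

Expected counts E_i = n·p_i: 135×0.327 = 44.145, 135×0.220 = 29.7, 135×0.148 = 19.98, 135×0.100 = 13.5, 135×0.067 = 9.045, 135×0.138 = 18.63.
cat         O        E   (O−E)²/E
0          44   44.145     0.0005
1          25     29.7     0.7438
2          24    19.98     0.8088
3          15     13.5     0.1667
4          10    9.045     0.1008
5+         17    18.63     0.1426
Sum = 1.963
df = 4. Since 1.963 < 11.143, we do not reject H₀.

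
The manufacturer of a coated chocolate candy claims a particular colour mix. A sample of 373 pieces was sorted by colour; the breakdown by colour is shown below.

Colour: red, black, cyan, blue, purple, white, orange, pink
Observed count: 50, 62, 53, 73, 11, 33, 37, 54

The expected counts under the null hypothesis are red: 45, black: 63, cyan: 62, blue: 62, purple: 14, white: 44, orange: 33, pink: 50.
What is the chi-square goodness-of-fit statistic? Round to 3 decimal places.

8.027

χ² = (50−45)²/45 + (62−63)²/63 + (53−62)²/62 + (73−62)²/62 + (11−14)²/14 + (33−44)²/44 + (37−33)²/33 + (54−50)²/50
   = 0.5556 + 0.0159 + 1.3065 + 1.9516 + 0.6429 + 2.7500 + 0.4848 + 0.3200
Sum = 8.027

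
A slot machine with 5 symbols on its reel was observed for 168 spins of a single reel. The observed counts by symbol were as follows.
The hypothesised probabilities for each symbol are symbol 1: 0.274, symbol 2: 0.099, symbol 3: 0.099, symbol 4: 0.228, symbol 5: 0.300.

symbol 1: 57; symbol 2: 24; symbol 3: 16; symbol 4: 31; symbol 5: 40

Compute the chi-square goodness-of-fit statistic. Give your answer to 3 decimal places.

9.440

Expected counts E_i = n·p_i: 168×0.274 = 46.032, 168×0.099 = 16.632, 168×0.099 = 16.632, 168×0.228 = 38.304, 168×0.300 = 50.4.
symbol 1: (57 − 46.032)²/46.032 = 120.297024/46.032 = 2.6133
symbol 2: (24 − 16.632)²/16.632 = 54.287424/16.632 = 3.2640
symbol 3: (16 − 16.632)²/16.632 = 0.399424/16.632 = 0.0240
symbol 4: (31 − 38.304)²/38.304 = 53.348416/38.304 = 1.3928
symbol 5: (40 − 50.4)²/50.4 = 108.16/50.4 = 2.1460
Sum = 9.440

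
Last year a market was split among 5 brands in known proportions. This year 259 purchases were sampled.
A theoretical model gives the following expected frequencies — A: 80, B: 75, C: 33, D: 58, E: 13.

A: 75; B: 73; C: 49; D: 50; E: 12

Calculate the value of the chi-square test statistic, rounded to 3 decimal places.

χ² = (75−80)²/80 + (73−75)²/75 + (49−33)²/33 + (50−58)²/58 + (12−13)²/13
   = 0.3125 + 0.0533 + 7.7576 + 1.1034 + 0.0769
Sum = 9.304

9.304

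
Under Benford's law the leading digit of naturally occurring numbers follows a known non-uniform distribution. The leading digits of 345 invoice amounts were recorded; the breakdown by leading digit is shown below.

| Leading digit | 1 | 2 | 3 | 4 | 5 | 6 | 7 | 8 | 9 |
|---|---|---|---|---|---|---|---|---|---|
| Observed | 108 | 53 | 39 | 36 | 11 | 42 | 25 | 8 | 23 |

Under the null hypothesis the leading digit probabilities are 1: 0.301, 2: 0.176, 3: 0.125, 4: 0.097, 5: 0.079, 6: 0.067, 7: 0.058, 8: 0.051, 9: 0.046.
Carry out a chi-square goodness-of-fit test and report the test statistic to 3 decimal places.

36.538

Expected counts E_i = n·p_i: 345×0.301 = 103.845, 345×0.176 = 60.72, 345×0.125 = 43.125, 345×0.097 = 33.465, 345×0.079 = 27.255, 345×0.067 = 23.115, 345×0.058 = 20.01, 345×0.051 = 17.595, 345×0.046 = 15.87.
1: (108 − 103.845)²/103.845 = 17.264025/103.845 = 0.1662
2: (53 − 60.72)²/60.72 = 59.5984/60.72 = 0.9815
3: (39 − 43.125)²/43.125 = 17.015625/43.125 = 0.3946
4: (36 − 33.465)²/33.465 = 6.426225/33.465 = 0.1920
5: (11 − 27.255)²/27.255 = 264.225025/27.255 = 9.6946
6: (42 − 23.115)²/23.115 = 356.643225/23.115 = 15.4291
7: (25 − 20.01)²/20.01 = 24.9001/20.01 = 1.2444
8: (8 − 17.595)²/17.595 = 92.064025/17.595 = 5.2324
9: (23 − 15.87)²/15.87 = 50.8369/15.87 = 3.2033
Sum = 36.538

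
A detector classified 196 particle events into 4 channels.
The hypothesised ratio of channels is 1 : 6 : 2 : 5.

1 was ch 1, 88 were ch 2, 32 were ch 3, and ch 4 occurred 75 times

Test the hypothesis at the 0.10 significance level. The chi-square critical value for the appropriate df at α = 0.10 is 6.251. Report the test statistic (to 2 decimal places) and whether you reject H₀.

13.19; reject

Ratio total = 14. Expected counts: 196×1/14 = 14, 196×6/14 = 84, 196×2/14 = 28, 196×5/14 = 70.
χ² = (1−14)²/14 + (88−84)²/84 + (32−28)²/28 + (75−70)²/70
   = 12.071 + 0.190 + 0.571 + 0.357
Sum = 13.19
df = 3. Since 13.19 > 6.251, we reject H₀.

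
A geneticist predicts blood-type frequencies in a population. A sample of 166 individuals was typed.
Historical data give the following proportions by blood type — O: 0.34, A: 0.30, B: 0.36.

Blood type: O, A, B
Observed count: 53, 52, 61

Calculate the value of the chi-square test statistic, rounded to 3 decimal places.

0.333

Expected counts E_i = n·p_i: 166×0.34 = 56.44, 166×0.30 = 49.8, 166×0.36 = 59.76.
cat         O        E   (O−E)²/E
O          53    56.44     0.2097
A          52     49.8     0.0972
B          61    59.76     0.0257
Sum = 0.333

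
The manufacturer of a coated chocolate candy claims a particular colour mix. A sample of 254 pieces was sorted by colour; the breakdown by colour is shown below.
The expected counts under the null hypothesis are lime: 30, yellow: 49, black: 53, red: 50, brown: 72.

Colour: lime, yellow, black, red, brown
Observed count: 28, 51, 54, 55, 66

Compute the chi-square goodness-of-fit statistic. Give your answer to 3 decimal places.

cat         O        E   (O−E)²/E
lime       28       30     0.1333
yellow     51       49     0.0816
black      54       53     0.0189
red        55       50     0.5000
brown      66       72     0.5000
Sum = 1.234

1.234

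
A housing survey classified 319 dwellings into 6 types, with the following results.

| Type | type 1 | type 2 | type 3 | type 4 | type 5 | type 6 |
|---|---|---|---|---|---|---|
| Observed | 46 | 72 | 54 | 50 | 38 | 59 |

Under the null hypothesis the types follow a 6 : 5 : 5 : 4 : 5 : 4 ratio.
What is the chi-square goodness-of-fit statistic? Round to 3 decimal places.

Ratio total = 29. Expected counts: 319×6/29 = 66, 319×5/29 = 55, 319×5/29 = 55, 319×4/29 = 44, 319×5/29 = 55, 319×4/29 = 44.
χ² = (46−66)²/66 + (72−55)²/55 + (54−55)²/55 + (50−44)²/44 + (38−55)²/55 + (59−44)²/44
   = 6.0606 + 5.2545 + 0.0182 + 0.8182 + 5.2545 + 5.1136
Sum = 22.520

22.520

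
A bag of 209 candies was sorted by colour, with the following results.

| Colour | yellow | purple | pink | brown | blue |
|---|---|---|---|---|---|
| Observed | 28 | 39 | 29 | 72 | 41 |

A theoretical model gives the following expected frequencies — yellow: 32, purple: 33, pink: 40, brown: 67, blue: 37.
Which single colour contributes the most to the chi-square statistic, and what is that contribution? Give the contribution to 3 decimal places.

χ² = (28−32)²/32 + (39−33)²/33 + (29−40)²/40 + (72−67)²/67 + (41−37)²/37
   = 0.5000 + 1.0909 + 3.0250 + 0.3731 + 0.4324
The largest term is for pink: 3.025.

pink, 3.025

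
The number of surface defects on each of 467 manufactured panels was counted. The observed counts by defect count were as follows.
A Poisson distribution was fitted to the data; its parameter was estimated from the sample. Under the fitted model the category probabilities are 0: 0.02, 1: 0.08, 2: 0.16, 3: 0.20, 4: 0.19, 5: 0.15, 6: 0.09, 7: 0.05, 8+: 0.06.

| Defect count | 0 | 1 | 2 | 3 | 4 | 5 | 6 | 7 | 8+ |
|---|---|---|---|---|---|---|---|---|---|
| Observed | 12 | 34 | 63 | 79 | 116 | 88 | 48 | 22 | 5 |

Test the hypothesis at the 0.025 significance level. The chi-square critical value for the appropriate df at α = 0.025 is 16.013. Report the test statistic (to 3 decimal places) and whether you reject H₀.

Expected counts E_i = n·p_i: 467×0.02 = 9.34, 467×0.08 = 37.36, 467×0.16 = 74.72, 467×0.20 = 93.4, 467×0.19 = 88.73, 467×0.15 = 70.05, 467×0.09 = 42.03, 467×0.05 = 23.35, 467×0.06 = 28.02.
0: (12 − 9.34)²/9.34 = 7.0756/9.34 = 0.7576
1: (34 − 37.36)²/37.36 = 11.2896/37.36 = 0.3022
2: (63 − 74.72)²/74.72 = 137.3584/74.72 = 1.8383
3: (79 − 93.4)²/93.4 = 207.36/93.4 = 2.2201
4: (116 − 88.73)²/88.73 = 743.6529/88.73 = 8.3811
5: (88 − 70.05)²/70.05 = 322.2025/70.05 = 4.5996
6: (48 − 42.03)²/42.03 = 35.6409/42.03 = 0.8480
7: (22 − 23.35)²/23.35 = 1.8225/23.35 = 0.0781
8+: (5 − 28.02)²/28.02 = 529.9204/28.02 = 18.9122
Sum = 37.937
df = 7. Since 37.937 > 16.013, we reject H₀.

37.937; reject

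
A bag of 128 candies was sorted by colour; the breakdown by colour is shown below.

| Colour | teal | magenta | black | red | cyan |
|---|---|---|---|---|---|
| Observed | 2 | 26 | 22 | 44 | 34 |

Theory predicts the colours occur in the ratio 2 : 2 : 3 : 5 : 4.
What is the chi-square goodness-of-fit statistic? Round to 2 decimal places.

Ratio total = 16. Expected counts: 128×2/16 = 16, 128×2/16 = 16, 128×3/16 = 24, 128×5/16 = 40, 128×4/16 = 32.
cat          O        E   (O−E)²/E
teal         2       16     12.250
magenta     26       16      6.250
black       22       24      0.167
red         44       40      0.400
cyan        34       32      0.125
Sum = 19.19

19.19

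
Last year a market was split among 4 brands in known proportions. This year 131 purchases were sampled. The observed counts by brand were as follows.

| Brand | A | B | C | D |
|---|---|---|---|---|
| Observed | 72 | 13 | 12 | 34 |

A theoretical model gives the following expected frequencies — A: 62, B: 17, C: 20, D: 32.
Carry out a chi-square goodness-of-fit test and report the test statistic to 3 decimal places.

5.879

cat         O        E   (O−E)²/E
A          72       62     1.6129
B          13       17     0.9412
C          12       20     3.2000
D          34       32     0.1250
Sum = 5.879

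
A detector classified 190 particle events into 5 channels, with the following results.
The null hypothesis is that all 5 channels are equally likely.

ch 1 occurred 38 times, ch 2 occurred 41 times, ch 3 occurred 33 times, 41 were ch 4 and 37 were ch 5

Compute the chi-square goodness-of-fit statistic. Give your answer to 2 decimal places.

Under H₀ each category has probability 1/5, so each expected count is 190/5 = 38.
χ² = (38−38)²/38 + (41−38)²/38 + (33−38)²/38 + (41−38)²/38 + (37−38)²/38
   = 0.000 + 0.237 + 0.658 + 0.237 + 0.026
Sum = 1.16

1.16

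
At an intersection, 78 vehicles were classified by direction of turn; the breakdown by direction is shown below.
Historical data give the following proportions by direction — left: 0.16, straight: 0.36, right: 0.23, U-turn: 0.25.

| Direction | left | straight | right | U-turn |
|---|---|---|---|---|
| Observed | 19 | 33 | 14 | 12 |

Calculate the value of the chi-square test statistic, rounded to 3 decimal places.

8.018

Expected counts E_i = n·p_i: 78×0.16 = 12.48, 78×0.36 = 28.08, 78×0.23 = 17.94, 78×0.25 = 19.5.
χ² = (19−12.48)²/12.48 + (33−28.08)²/28.08 + (14−17.94)²/17.94 + (12−19.5)²/19.5
   = 3.4063 + 0.8621 + 0.8653 + 2.8846
Sum = 8.018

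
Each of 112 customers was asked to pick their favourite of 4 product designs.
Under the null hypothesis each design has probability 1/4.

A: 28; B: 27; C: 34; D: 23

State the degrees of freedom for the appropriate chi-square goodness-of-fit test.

There are k = 4 categories and no parameters were estimated from the data, so df = 4 − 1 = 3.

3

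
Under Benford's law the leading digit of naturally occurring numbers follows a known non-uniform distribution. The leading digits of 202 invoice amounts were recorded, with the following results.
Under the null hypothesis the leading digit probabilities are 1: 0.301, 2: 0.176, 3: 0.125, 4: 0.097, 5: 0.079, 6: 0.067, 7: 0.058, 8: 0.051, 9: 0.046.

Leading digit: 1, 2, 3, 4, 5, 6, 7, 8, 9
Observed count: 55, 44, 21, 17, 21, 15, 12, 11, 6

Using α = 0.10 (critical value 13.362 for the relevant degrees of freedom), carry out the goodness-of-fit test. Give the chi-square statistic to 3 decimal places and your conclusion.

Expected counts E_i = n·p_i: 202×0.301 = 60.802, 202×0.176 = 35.552, 202×0.125 = 25.25, 202×0.097 = 19.594, 202×0.079 = 15.958, 202×0.067 = 13.534, 202×0.058 = 11.716, 202×0.051 = 10.302, 202×0.046 = 9.292.
1: (55 − 60.802)²/60.802 = 33.663204/60.802 = 0.5537
2: (44 − 35.552)²/35.552 = 71.368704/35.552 = 2.0074
3: (21 − 25.25)²/25.25 = 18.0625/25.25 = 0.7153
4: (17 − 19.594)²/19.594 = 6.728836/19.594 = 0.3434
5: (21 − 15.958)²/15.958 = 25.421764/15.958 = 1.5930
6: (15 − 13.534)²/13.534 = 2.149156/13.534 = 0.1588
7: (12 − 11.716)²/11.716 = 0.080656/11.716 = 0.0069
8: (11 − 10.302)²/10.302 = 0.487204/10.302 = 0.0473
9: (6 − 9.292)²/9.292 = 10.837264/9.292 = 1.1663
Sum = 6.592
df = 8. Since 6.592 < 13.362, we do not reject H₀.

6.592; do not reject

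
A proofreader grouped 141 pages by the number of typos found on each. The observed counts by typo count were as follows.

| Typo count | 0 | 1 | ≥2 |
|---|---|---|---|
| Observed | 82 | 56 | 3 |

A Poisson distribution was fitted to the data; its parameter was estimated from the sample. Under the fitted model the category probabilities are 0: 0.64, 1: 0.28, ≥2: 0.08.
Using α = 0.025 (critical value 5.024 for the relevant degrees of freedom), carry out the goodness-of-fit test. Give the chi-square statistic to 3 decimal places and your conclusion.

Expected counts E_i = n·p_i: 141×0.64 = 90.24, 141×0.28 = 39.48, 141×0.08 = 11.28.
χ² = (82−90.24)²/90.24 + (56−39.48)²/39.48 + (3−11.28)²/11.28
   = 0.7524 + 6.9126 + 6.0779
Sum = 13.743
df = 1. Since 13.743 > 5.024, we reject H₀.

13.743; reject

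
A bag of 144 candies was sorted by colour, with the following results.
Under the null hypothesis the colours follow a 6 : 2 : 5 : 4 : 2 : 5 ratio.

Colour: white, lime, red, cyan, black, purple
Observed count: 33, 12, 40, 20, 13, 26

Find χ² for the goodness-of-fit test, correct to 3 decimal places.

Ratio total = 24. Expected counts: 144×6/24 = 36, 144×2/24 = 12, 144×5/24 = 30, 144×4/24 = 24, 144×2/24 = 12, 144×5/24 = 30.
white: (33 − 36)²/36 = 9/36 = 0.2500
lime: (12 − 12)²/12 = 0/12 = 0.0000
red: (40 − 30)²/30 = 100/30 = 3.3333
cyan: (20 − 24)²/24 = 16/24 = 0.6667
black: (13 − 12)²/12 = 1/12 = 0.0833
purple: (26 − 30)²/30 = 16/30 = 0.5333
Sum = 4.867

4.867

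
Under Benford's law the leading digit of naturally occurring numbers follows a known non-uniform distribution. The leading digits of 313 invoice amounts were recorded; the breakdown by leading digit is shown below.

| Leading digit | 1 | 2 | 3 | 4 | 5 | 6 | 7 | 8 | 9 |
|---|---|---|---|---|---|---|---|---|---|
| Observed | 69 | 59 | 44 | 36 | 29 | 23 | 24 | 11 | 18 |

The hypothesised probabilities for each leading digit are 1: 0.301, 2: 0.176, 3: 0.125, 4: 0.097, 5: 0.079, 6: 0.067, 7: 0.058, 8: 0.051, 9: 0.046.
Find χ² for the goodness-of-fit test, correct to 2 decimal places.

Expected counts E_i = n·p_i: 313×0.301 = 94.213, 313×0.176 = 55.088, 313×0.125 = 39.125, 313×0.097 = 30.361, 313×0.079 = 24.727, 313×0.067 = 20.971, 313×0.058 = 18.154, 313×0.051 = 15.963, 313×0.046 = 14.398.
1: (69 − 94.213)²/94.213 = 635.695369/94.213 = 6.747
2: (59 − 55.088)²/55.088 = 15.303744/55.088 = 0.278
3: (44 − 39.125)²/39.125 = 23.765625/39.125 = 0.607
4: (36 − 30.361)²/30.361 = 31.798321/30.361 = 1.047
5: (29 − 24.727)²/24.727 = 18.258529/24.727 = 0.738
6: (23 − 20.971)²/20.971 = 4.116841/20.971 = 0.196
7: (24 − 18.154)²/18.154 = 34.175716/18.154 = 1.883
8: (11 − 15.963)²/15.963 = 24.631369/15.963 = 1.543
9: (18 − 14.398)²/14.398 = 12.974404/14.398 = 0.901
Sum = 13.94

13.94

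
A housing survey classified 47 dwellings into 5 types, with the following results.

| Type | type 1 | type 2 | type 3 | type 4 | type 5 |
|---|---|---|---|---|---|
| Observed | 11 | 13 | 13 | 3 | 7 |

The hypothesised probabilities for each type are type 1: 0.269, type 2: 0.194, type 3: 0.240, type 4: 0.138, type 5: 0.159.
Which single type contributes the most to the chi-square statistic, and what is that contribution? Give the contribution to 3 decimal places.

type 4, 1.874

Expected counts E_i = n·p_i: 47×0.269 = 12.643, 47×0.194 = 9.118, 47×0.240 = 11.28, 47×0.138 = 6.486, 47×0.159 = 7.473.
type 1: (11 − 12.643)²/12.643 = 2.699449/12.643 = 0.2135
type 2: (13 − 9.118)²/9.118 = 15.069924/9.118 = 1.6528
type 3: (13 − 11.28)²/11.28 = 2.9584/11.28 = 0.2623
type 4: (3 − 6.486)²/6.486 = 12.152196/6.486 = 1.8736
type 5: (7 − 7.473)²/7.473 = 0.223729/7.473 = 0.0299
The largest term is for type 4: 1.874.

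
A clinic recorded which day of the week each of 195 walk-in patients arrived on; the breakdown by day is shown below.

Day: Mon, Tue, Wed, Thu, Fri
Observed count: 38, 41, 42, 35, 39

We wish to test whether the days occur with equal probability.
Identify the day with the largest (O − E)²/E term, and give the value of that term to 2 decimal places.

Under H₀ each category has probability 1/5, so each expected count is 195/5 = 39.
cat         O        E   (O−E)²/E
Mon        38       39      0.026
Tue        41       39      0.103
Wed        42       39      0.231
Thu        35       39      0.410
Fri        39       39      0.000
The largest term is for Thu: 0.41.

Thu, 0.41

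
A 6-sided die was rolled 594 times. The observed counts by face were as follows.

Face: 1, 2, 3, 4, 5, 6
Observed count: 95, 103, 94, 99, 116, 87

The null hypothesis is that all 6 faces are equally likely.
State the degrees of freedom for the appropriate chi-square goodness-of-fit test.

5

There are k = 6 categories and no parameters were estimated from the data, so df = 6 − 1 = 5.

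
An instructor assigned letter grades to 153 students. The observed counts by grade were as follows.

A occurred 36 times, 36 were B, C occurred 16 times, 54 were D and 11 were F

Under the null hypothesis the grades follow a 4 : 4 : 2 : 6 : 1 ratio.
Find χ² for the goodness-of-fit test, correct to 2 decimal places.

0.67

Ratio total = 17. Expected counts: 153×4/17 = 36, 153×4/17 = 36, 153×2/17 = 18, 153×6/17 = 54, 153×1/17 = 9.
cat         O        E   (O−E)²/E
A          36       36      0.000
B          36       36      0.000
C          16       18      0.222
D          54       54      0.000
F          11        9      0.444
Sum = 0.67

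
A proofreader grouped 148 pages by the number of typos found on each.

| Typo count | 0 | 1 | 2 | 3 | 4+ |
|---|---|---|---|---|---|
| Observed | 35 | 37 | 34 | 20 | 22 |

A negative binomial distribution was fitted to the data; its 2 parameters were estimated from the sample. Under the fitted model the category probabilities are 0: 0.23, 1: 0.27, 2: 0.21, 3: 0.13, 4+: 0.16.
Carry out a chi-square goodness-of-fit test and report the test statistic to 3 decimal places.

0.670

Expected counts E_i = n·p_i: 148×0.23 = 34.04, 148×0.27 = 39.96, 148×0.21 = 31.08, 148×0.13 = 19.24, 148×0.16 = 23.68.
χ² = (35−34.04)²/34.04 + (37−39.96)²/39.96 + (34−31.08)²/31.08 + (20−19.24)²/19.24 + (22−23.68)²/23.68
   = 0.0271 + 0.2193 + 0.2743 + 0.0300 + 0.1192
Sum = 0.670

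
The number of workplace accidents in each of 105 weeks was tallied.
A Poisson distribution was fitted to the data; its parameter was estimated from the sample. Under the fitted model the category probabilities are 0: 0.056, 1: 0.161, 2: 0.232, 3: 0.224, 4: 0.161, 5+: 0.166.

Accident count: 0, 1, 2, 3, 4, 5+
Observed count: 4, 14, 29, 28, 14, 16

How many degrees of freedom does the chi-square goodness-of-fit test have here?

There are k = 6 categories and 1 parameter estimated from the data, so df = 6 − 1 − 1 = 4.

4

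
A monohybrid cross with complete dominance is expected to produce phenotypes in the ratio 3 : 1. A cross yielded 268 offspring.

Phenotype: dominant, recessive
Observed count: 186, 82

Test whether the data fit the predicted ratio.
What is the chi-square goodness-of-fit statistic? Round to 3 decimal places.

4.478

Ratio total = 4. Expected counts: 268×3/4 = 201, 268×1/4 = 67.
χ² = (186−201)²/201 + (82−67)²/67
   = 1.1194 + 3.3582
Sum = 4.478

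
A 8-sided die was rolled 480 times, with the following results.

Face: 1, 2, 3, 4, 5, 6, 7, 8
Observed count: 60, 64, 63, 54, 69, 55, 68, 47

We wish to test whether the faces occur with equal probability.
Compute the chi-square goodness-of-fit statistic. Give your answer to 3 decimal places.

Under H₀ each category has probability 1/8, so each expected count is 480/8 = 60.
1: (60 − 60)²/60 = 0/60 = 0.0000
2: (64 − 60)²/60 = 16/60 = 0.2667
3: (63 − 60)²/60 = 9/60 = 0.1500
4: (54 − 60)²/60 = 36/60 = 0.6000
5: (69 − 60)²/60 = 81/60 = 1.3500
6: (55 − 60)²/60 = 25/60 = 0.4167
7: (68 − 60)²/60 = 64/60 = 1.0667
8: (47 − 60)²/60 = 169/60 = 2.8167
Sum = 6.667

6.667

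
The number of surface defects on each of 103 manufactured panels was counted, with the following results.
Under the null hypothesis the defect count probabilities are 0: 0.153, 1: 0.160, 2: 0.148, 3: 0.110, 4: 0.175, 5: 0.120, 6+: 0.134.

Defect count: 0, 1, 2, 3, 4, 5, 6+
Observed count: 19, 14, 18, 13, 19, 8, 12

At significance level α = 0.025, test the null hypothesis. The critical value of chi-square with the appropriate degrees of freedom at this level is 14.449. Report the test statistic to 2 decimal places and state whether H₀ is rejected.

Expected counts E_i = n·p_i: 103×0.153 = 15.759, 103×0.160 = 16.48, 103×0.148 = 15.244, 103×0.110 = 11.33, 103×0.175 = 18.025, 103×0.120 = 12.36, 103×0.134 = 13.802.
χ² = (19−15.759)²/15.759 + (14−16.48)²/16.48 + (18−15.244)²/15.244 + (13−11.33)²/11.33 + (19−18.025)²/18.025 + (8−12.36)²/12.36 + (12−13.802)²/13.802
   = 0.667 + 0.373 + 0.498 + 0.246 + 0.053 + 1.538 + 0.235
Sum = 3.61
df = 6. Since 3.61 < 14.449, we do not reject H₀.

3.61; do not reject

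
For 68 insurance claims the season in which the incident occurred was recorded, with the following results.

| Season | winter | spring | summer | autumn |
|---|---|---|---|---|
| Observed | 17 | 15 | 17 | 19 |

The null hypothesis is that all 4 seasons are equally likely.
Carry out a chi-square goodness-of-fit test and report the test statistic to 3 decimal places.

0.471

Under H₀ each category has probability 1/4, so each expected count is 68/4 = 17.
winter: (17 − 17)²/17 = 0/17 = 0.0000
spring: (15 − 17)²/17 = 4/17 = 0.2353
summer: (17 − 17)²/17 = 0/17 = 0.0000
autumn: (19 − 17)²/17 = 4/17 = 0.2353
Sum = 0.471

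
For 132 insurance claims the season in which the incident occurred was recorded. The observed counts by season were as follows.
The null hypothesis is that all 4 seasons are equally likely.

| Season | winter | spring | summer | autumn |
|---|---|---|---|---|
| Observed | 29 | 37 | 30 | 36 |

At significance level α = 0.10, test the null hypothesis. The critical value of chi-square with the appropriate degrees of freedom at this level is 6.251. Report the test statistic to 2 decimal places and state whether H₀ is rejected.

Under H₀ each category has probability 1/4, so each expected count is 132/4 = 33.
cat         O        E   (O−E)²/E
winter     29       33      0.485
spring     37       33      0.485
summer     30       33      0.273
autumn     36       33      0.273
Sum = 1.52
df = 3. Since 1.52 < 6.251, we do not reject H₀.

1.52; do not reject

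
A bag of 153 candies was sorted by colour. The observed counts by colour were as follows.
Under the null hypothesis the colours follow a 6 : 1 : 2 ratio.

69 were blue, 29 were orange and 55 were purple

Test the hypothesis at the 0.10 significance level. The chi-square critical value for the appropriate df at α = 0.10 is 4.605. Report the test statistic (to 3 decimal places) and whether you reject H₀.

Ratio total = 9. Expected counts: 153×6/9 = 102, 153×1/9 = 17, 153×2/9 = 34.
χ² = (69−102)²/102 + (29−17)²/17 + (55−34)²/34
   = 10.6765 + 8.4706 + 12.9706
Sum = 32.118
df = 2. Since 32.118 > 4.605, we reject H₀.

32.118; reject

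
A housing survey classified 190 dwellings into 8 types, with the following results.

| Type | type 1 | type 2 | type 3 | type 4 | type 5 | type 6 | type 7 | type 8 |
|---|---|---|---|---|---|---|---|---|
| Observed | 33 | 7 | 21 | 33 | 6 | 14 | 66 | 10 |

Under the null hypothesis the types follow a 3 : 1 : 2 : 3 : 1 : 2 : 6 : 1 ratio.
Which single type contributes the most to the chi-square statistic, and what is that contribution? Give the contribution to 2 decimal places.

type 6, 1.80

Ratio total = 19. Expected counts: 190×3/19 = 30, 190×1/19 = 10, 190×2/19 = 20, 190×3/19 = 30, 190×1/19 = 10, 190×2/19 = 20, 190×6/19 = 60, 190×1/19 = 10.
type 1: (33 − 30)²/30 = 9/30 = 0.300
type 2: (7 − 10)²/10 = 9/10 = 0.900
type 3: (21 − 20)²/20 = 1/20 = 0.050
type 4: (33 − 30)²/30 = 9/30 = 0.300
type 5: (6 − 10)²/10 = 16/10 = 1.600
type 6: (14 − 20)²/20 = 36/20 = 1.800
type 7: (66 − 60)²/60 = 36/60 = 0.600
type 8: (10 − 10)²/10 = 0/10 = 0.000
The largest term is for type 6: 1.80.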